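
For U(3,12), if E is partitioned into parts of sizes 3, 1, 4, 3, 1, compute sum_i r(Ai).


r(Ai) = min(|Ai|, 3) for each part.
Sum = min(3,3) + min(1,3) + min(4,3) + min(3,3) + min(1,3)
    = 3 + 1 + 3 + 3 + 1
    = 11.

11


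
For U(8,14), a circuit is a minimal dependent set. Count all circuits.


In U(8,14), circuits are the (9)-element subsets.
Any set of 9 elements is dependent, and removing any one element gives
an independent set of size 8, so it is a minimal dependent set.
Number of circuits = C(14,9) = 14! / (9! * 5!) = 2002.

2002


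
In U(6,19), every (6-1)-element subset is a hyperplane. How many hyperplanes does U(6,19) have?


Hyperplanes of U(6,19) are flats of rank 5.
In a uniform matroid, these are exactly the (5)-element subsets.
Count = C(19,5) = 11628.

11628


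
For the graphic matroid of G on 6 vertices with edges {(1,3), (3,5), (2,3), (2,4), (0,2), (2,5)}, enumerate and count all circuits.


A circuit in a graphic matroid = edge set of a simple cycle.
G has 6 vertices and 6 edges.
Enumerating all minimal edge subsets forming cycles...
Total circuits found: 1.

1


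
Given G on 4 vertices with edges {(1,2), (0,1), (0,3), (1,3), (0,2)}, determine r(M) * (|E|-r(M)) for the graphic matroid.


r(M) = |V| - c = 4 - 1 = 3.
nullity = |E| - r(M) = 5 - 3 = 2.
Product = 3 * 2 = 6.

6


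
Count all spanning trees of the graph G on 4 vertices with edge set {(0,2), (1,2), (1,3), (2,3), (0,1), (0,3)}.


By Kirchhoff's matrix tree theorem, the number of spanning trees equals
the determinant of any cofactor of the Laplacian matrix L.
G has 4 vertices and 6 edges.
Computing the (3 x 3) cofactor determinant gives 16.

16


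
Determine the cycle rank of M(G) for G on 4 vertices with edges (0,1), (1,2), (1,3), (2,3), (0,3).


Cycle rank (nullity) = |E| - r(M) = |E| - (|V| - c).
|E| = 5, |V| = 4, c = 1.
Nullity = 5 - (4 - 1) = 5 - 3 = 2.

2


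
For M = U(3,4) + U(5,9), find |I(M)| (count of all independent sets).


For a direct sum, |I(M1+M2)| = |I(M1)| * |I(M2)|.
|I(U(3,4))| = sum C(4,k) for k=0..3 = 15.
|I(U(5,9))| = sum C(9,k) for k=0..5 = 382.
Total = 15 * 382 = 5730.

5730


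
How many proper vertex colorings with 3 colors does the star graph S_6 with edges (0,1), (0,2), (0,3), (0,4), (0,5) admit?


P(tree, k) = k * (k-1)^(5) for any tree on 6 vertices.
P(3) = 3 * 2^5 = 3 * 32 = 96.

96


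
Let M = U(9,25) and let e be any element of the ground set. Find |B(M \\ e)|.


Deleting e from U(9,25) gives U(9,24) since n > r.
Bases of U(9,24) = (24 choose 9) = 1307504.

1307504


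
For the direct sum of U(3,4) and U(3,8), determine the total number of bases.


Bases of a direct sum M1 + M2: |B| = |B(M1)| * |B(M2)|.
|B(U(3,4))| = C(4,3) = 4.
|B(U(3,8))| = C(8,3) = 56.
Total bases = 4 * 56 = 224.

224


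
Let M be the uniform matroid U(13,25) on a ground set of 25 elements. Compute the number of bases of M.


Bases of U(13,25) are all 13-element subsets of the 25-element ground set.
Number of bases = C(25,13).
C(25,13) = 5200300.

5200300


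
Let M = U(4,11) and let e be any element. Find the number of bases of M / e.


Contracting e from U(4,11) gives U(3,10).
Bases of U(3,10) = C(10,3) = 10! / (3! * 7!) = 120.

120


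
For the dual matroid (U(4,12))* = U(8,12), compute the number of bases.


The dual of U(r,n) is U(n-r, n) = U(8,12).
Bases of U(8,12) are all (8)-element subsets.
|B(M*)| = (12 choose 8) = 495.

495


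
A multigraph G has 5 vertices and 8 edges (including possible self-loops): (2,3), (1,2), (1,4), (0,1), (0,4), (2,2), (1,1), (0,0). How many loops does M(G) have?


In a graphic matroid, a loop is a self-loop edge (u,u) with rank 0.
Examining all 8 edges for self-loops...
Self-loops found: (2,2), (1,1), (0,0)
Number of loops = 3.

3


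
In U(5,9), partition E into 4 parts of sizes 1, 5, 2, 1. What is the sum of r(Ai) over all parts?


r(Ai) = min(|Ai|, 5) for each part.
Sum = min(1,5) + min(5,5) + min(2,5) + min(1,5)
    = 1 + 5 + 2 + 1
    = 9.

9


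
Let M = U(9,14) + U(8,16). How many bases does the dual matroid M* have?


(M1+M2)* = M1* + M2*.
M1* = U(5,14), bases: C(14,5) = 2002.
M2* = U(8,16), bases: C(16,8) = 12870.
|B(M*)| = 2002 * 12870 = 25765740.

25765740


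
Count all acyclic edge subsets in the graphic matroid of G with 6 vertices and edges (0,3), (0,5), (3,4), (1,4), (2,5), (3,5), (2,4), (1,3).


An independent set in a graphic matroid is an acyclic edge subset.
G has 6 vertices and 8 edges.
Enumerate all 2^8 = 256 subsets, checking for acyclicity.
Total independent sets = 180.

180


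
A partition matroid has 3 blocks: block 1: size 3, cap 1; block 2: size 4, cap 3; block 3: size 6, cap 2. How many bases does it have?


A basis picks exactly ci elements from block i.
Number of bases = product of C(|Si|, ci).
= C(3,1) * C(4,3) * C(6,2)
= 3 * 4 * 15
= 180.

180


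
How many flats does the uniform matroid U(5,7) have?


Flats of U(5,7): every subset of size < 5 is a flat, plus E itself.
Count = (7 choose 0) + (7 choose 1) + (7 choose 2) + (7 choose 3) + (7 choose 4) + 1
     = 1 + 7 + 21 + 35 + 35 + 1
     = 100.

100


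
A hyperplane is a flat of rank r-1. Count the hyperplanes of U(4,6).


Hyperplanes of U(4,6) are flats of rank 3.
In a uniform matroid, these are exactly the (3)-element subsets.
Count = C(6,3) = (6 * 5 * 4) / (1 * 2 * 3) = 20.

20


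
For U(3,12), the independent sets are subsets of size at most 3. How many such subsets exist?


Independent sets of U(3,12) are all subsets of size <= 3.
Count = (12 choose 0) + (12 choose 1) + (12 choose 2) + (12 choose 3)
     = 1 + 12 + 66 + 220
     = 299.

299


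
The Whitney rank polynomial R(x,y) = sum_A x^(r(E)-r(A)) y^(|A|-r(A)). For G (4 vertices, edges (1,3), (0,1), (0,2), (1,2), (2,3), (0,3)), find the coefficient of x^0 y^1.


R(x,y) = sum over A in 2^E of x^(r(E)-r(A)) * y^(|A|-r(A)).
G has 4 vertices, 6 edges. r(E) = 3.
Enumerate all 2^6 = 64 subsets.
Count subsets with r(E)-r(A)=0 and |A|-r(A)=1: 15.

15


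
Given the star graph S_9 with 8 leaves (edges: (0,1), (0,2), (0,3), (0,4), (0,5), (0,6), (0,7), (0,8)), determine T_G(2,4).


A star on 9 vertices is a tree with 8 edges.
T(x,y) = x^(8) for any tree.
T(2,4) = 2^8 = 256.

256


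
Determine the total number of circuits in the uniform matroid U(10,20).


In U(10,20), circuits are the (11)-element subsets.
Any set of 11 elements is dependent, and removing any one element gives
an independent set of size 10, so it is a minimal dependent set.
Number of circuits = C(20,11) = 20! / (11! * 9!) = 167960.

167960


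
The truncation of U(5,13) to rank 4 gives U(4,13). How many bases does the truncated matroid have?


Truncating U(5,13) to rank 4 gives U(4,13).
Bases of U(4,13) are all 4-element subsets of 13 elements.
Number of bases = C(13,4) = (13 * 12 * 11 * 10) / (1 * 2 * 3 * 4) = 715.

715


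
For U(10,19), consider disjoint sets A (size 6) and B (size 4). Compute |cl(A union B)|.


|A union B| = 6 + 4 = 10 (disjoint).
In U(10,19), cl(S) = S if |S| < 10, else cl(S) = E.
Since 10 >= 10, cl(A union B) = E.
|cl(A union B)| = 19.

19


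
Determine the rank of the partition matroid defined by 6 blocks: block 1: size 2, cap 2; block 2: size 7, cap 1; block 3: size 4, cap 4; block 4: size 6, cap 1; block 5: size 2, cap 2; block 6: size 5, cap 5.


Rank of a partition matroid = sum of min(|Si|, ci) for each block.
= min(2,2) + min(7,1) + min(4,4) + min(6,1) + min(2,2) + min(5,5)
= 2 + 1 + 4 + 1 + 2 + 5
= 15.

15


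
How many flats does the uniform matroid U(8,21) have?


Flats of U(8,21): every subset of size < 8 is a flat, plus E itself.
Count = C(21,0) + C(21,1) + C(21,2) + C(21,3) + C(21,4) + C(21,5) + C(21,6) + C(21,7) + 1
     = 1 + 21 + 210 + 1330 + 5985 + 20349 + 54264 + 116280 + 1
     = 198441.

198441


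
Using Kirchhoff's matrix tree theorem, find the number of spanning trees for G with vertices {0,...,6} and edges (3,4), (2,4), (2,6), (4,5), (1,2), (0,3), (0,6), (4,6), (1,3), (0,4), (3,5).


By Kirchhoff's matrix tree theorem, the number of spanning trees equals
the determinant of any cofactor of the Laplacian matrix L.
G has 7 vertices and 11 edges.
Computing the (6 x 6) cofactor determinant gives 166.

166


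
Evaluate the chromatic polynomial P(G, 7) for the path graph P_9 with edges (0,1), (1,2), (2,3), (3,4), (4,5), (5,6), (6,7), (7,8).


P(P_9, k) = k * (k-1)^(8).
P(7) = 7 * 6^8 = 7 * 1679616 = 11757312.

11757312


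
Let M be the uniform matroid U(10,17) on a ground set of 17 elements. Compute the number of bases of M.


Bases of U(10,17) are all 10-element subsets of the 17-element ground set.
Number of bases = C(17,10).
(17 choose 10) = 19448.

19448


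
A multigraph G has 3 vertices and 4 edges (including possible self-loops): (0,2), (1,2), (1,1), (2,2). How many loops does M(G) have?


In a graphic matroid, a loop is a self-loop edge (u,u) with rank 0.
Examining all 4 edges for self-loops...
Self-loops found: (1,1), (2,2)
Number of loops = 2.

2


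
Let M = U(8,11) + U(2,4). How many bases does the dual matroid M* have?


(M1+M2)* = M1* + M2*.
M1* = U(3,11), bases: C(11,3) = 165.
M2* = U(2,4), bases: C(4,2) = 6.
|B(M*)| = 165 * 6 = 990.

990


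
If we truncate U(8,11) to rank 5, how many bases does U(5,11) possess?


Truncating U(8,11) to rank 5 gives U(5,11).
Bases of U(5,11) are all 5-element subsets of 11 elements.
Number of bases = C(11,5) = 11! / (5! * 6!) = 462.

462


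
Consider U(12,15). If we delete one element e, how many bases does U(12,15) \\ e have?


Deleting e from U(12,15) gives U(12,14) since n > r.
Bases of U(12,14) = C(14,12) = 14! / (12! * 2!) = 91.

91


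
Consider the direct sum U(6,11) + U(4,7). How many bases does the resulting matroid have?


Bases of a direct sum M1 + M2: |B| = |B(M1)| * |B(M2)|.
|B(U(6,11))| = C(11,6) = 462.
|B(U(4,7))| = C(7,4) = 35.
Total bases = 462 * 35 = 16170.

16170


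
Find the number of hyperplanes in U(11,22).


Hyperplanes of U(11,22) are flats of rank 10.
In a uniform matroid, these are exactly the (10)-element subsets.
Count = C(22,10) = 22! / (10! * 12!) = 646646.

646646


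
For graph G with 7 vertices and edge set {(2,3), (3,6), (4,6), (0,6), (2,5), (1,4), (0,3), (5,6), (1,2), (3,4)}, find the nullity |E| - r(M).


Cycle rank (nullity) = |E| - r(M) = |E| - (|V| - c).
|E| = 10, |V| = 7, c = 1.
Nullity = 10 - (7 - 1) = 10 - 6 = 4.

4


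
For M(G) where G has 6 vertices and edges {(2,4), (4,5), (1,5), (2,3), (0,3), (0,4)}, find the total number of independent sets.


An independent set in a graphic matroid is an acyclic edge subset.
G has 6 vertices and 6 edges.
Enumerate all 2^6 = 64 subsets, checking for acyclicity.
Total independent sets = 60.

60


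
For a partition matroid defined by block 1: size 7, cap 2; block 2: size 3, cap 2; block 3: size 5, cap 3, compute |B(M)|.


A basis picks exactly ci elements from block i.
Number of bases = product of C(|Si|, ci).
= C(7,2) * C(3,2) * C(5,3)
= 21 * 3 * 10
= 630.

630


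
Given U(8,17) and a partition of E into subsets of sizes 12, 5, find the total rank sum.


r(Ai) = min(|Ai|, 8) for each part.
Sum = min(12,8) + min(5,8)
    = 8 + 5
    = 13.

13


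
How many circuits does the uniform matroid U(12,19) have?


In U(12,19), circuits are the (13)-element subsets.
Any set of 13 elements is dependent, and removing any one element gives
an independent set of size 12, so it is a minimal dependent set.
Number of circuits = C(19,13) = 19! / (13! * 6!) = 27132.

27132


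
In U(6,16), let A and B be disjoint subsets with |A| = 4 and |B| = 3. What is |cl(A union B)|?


|A union B| = 4 + 3 = 7 (disjoint).
In U(6,16), cl(S) = S if |S| < 6, else cl(S) = E.
Since 7 >= 6, cl(A union B) = E.
|cl(A union B)| = 16.

16


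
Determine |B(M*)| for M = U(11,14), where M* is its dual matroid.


The dual of U(r,n) is U(n-r, n) = U(3,14).
Bases of U(3,14) are all (3)-element subsets.
|B(M*)| = C(14,3) = 14! / (3! * 11!) = 364.

364


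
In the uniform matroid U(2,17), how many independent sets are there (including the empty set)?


Independent sets of U(2,17) are all subsets of size <= 2.
Count = (17 choose 0) + (17 choose 1) + (17 choose 2)
     = 1 + 17 + 136
     = 154.

154


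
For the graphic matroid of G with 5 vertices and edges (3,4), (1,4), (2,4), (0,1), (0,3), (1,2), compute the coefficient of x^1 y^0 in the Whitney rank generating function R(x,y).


R(x,y) = sum over A in 2^E of x^(r(E)-r(A)) * y^(|A|-r(A)).
G has 5 vertices, 6 edges. r(E) = 4.
Enumerate all 2^6 = 64 subsets.
Count subsets with r(E)-r(A)=1 and |A|-r(A)=0: 19.

19


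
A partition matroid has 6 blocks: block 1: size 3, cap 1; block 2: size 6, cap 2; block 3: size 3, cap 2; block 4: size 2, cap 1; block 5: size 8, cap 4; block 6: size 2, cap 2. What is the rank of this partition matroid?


Rank of a partition matroid = sum of min(|Si|, ci) for each block.
= min(3,1) + min(6,2) + min(3,2) + min(2,1) + min(8,4) + min(2,2)
= 1 + 2 + 2 + 1 + 4 + 2
= 12.

12


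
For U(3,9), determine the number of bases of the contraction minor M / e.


Contracting e from U(3,9) gives U(2,8).
Bases of U(2,8) = (8 choose 2) = 28.

28


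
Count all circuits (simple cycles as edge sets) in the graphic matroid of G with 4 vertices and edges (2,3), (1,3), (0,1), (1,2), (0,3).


A circuit in a graphic matroid = edge set of a simple cycle.
G has 4 vertices and 5 edges.
Enumerating all minimal edge subsets forming cycles...
Total circuits found: 3.

3


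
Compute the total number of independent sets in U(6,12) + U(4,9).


For a direct sum, |I(M1+M2)| = |I(M1)| * |I(M2)|.
|I(U(6,12))| = sum C(12,k) for k=0..6 = 2510.
|I(U(4,9))| = sum C(9,k) for k=0..4 = 256.
Total = 2510 * 256 = 642560.

642560


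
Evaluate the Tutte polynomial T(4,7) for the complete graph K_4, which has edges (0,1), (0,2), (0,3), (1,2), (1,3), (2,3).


T(K_4; x,y) = x^3 + 3x^2 + 4xy + 2x + y^3 + 3y^2 + 2y.
Substituting x=4, y=7:
= 64 + 48 + 112 + 8 + 343 + 147 + 14
= 736.

736


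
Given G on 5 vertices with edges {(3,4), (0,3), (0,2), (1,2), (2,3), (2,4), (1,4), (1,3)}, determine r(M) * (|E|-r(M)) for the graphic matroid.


r(M) = |V| - c = 5 - 1 = 4.
nullity = |E| - r(M) = 8 - 4 = 4.
Product = 4 * 4 = 16.

16


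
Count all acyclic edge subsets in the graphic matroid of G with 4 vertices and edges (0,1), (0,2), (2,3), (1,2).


An independent set in a graphic matroid is an acyclic edge subset.
G has 4 vertices and 4 edges.
Enumerate all 2^4 = 16 subsets, checking for acyclicity.
Total independent sets = 14.

14


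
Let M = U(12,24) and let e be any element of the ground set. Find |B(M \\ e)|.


Deleting e from U(12,24) gives U(12,23) since n > r.
Bases of U(12,23) = C(23,12) = 1352078.

1352078


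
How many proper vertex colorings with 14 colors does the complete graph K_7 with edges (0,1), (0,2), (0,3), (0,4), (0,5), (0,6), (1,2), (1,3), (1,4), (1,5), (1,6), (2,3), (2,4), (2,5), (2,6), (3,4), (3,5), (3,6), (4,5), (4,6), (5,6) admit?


P(K_7, k) = k(k-1)(k-2)...(k-6).
P(14) = (14) * (13) * (12) * (11) * (10) * (9) * (8) = 17297280.

17297280


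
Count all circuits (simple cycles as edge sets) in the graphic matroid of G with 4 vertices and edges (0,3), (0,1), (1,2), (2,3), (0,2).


A circuit in a graphic matroid = edge set of a simple cycle.
G has 4 vertices and 5 edges.
Enumerating all minimal edge subsets forming cycles...
Total circuits found: 3.

3


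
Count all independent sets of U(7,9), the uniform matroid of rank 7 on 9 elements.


Independent sets of U(7,9) are all subsets of size <= 7.
Count = C(9,0) + C(9,1) + C(9,2) + C(9,3) + C(9,4) + C(9,5) + C(9,6) + C(9,7)
     = 1 + 9 + 36 + 84 + 126 + 126 + 84 + 36
     = 502.

502


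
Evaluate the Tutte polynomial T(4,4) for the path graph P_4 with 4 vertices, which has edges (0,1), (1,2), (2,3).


A path on 4 vertices is a tree with 3 edges.
T(x,y) = x^(3) for any tree.
T(4,4) = 4^3 = 64.

64


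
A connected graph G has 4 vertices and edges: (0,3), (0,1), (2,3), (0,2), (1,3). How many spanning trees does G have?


By Kirchhoff's matrix tree theorem, the number of spanning trees equals
the determinant of any cofactor of the Laplacian matrix L.
G has 4 vertices and 5 edges.
Computing the (3 x 3) cofactor determinant gives 8.

8


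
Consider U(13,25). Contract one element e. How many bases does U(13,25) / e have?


Contracting e from U(13,25) gives U(12,24).
Bases of U(12,24) = C(24,12) = 24! / (12! * 12!) = 2704156.

2704156


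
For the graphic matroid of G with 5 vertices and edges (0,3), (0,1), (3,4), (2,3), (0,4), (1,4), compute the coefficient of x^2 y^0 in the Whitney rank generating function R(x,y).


R(x,y) = sum over A in 2^E of x^(r(E)-r(A)) * y^(|A|-r(A)).
G has 5 vertices, 6 edges. r(E) = 4.
Enumerate all 2^6 = 64 subsets.
Count subsets with r(E)-r(A)=2 and |A|-r(A)=0: 15.

15


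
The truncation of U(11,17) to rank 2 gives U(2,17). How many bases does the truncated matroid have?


Truncating U(11,17) to rank 2 gives U(2,17).
Bases of U(2,17) are all 2-element subsets of 17 elements.
Number of bases = C(17,2) = 17! / (2! * 15!) = 136.

136


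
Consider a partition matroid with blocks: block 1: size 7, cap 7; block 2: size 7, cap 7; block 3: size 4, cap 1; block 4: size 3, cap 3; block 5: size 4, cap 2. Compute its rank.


Rank of a partition matroid = sum of min(|Si|, ci) for each block.
= min(7,7) + min(7,7) + min(4,1) + min(3,3) + min(4,2)
= 7 + 7 + 1 + 3 + 2
= 20.

20


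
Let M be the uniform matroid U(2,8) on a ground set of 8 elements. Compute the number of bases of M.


Bases of U(2,8) are all 2-element subsets of the 8-element ground set.
Number of bases = C(8,2).
C(8,2) = 8! / (2! * 6!) = 28.

28


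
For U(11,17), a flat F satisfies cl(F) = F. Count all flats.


Flats of U(11,17): every subset of size < 11 is a flat, plus E itself.
Count = C(17,0) + C(17,1) + C(17,2) + C(17,3) + C(17,4) + C(17,5) + C(17,6) + C(17,7) + C(17,8) + C(17,9) + C(17,10) + 1
     = 1 + 17 + 136 + 680 + 2380 + 6188 + 12376 + 19448 + 24310 + 24310 + 19448 + 1
     = 109295.

109295


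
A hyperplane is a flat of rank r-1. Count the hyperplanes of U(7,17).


Hyperplanes of U(7,17) are flats of rank 6.
In a uniform matroid, these are exactly the (6)-element subsets.
Count = C(17,6) = 12376.

12376


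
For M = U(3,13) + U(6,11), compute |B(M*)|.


(M1+M2)* = M1* + M2*.
M1* = U(10,13), bases: C(13,10) = 286.
M2* = U(5,11), bases: C(11,5) = 462.
|B(M*)| = 286 * 462 = 132132.

132132


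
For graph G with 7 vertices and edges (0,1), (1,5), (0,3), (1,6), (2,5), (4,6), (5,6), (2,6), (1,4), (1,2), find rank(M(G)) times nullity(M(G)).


r(M) = |V| - c = 7 - 1 = 6.
nullity = |E| - r(M) = 10 - 6 = 4.
Product = 6 * 4 = 24.

24


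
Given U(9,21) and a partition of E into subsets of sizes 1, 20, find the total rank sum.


r(Ai) = min(|Ai|, 9) for each part.
Sum = min(1,9) + min(20,9)
    = 1 + 9
    = 10.

10


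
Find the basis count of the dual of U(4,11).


The dual of U(r,n) is U(n-r, n) = U(7,11).
Bases of U(7,11) are all (7)-element subsets.
|B(M*)| = (11 choose 7) = 330.

330


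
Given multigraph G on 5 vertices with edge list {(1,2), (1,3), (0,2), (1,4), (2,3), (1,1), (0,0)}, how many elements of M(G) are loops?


In a graphic matroid, a loop is a self-loop edge (u,u) with rank 0.
Examining all 7 edges for self-loops...
Self-loops found: (1,1), (0,0)
Number of loops = 2.

2


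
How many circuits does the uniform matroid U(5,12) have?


In U(5,12), circuits are the (6)-element subsets.
Any set of 6 elements is dependent, and removing any one element gives
an independent set of size 5, so it is a minimal dependent set.
Number of circuits = C(12,6) = 12! / (6! * 6!) = 924.

924


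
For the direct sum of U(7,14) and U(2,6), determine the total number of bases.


Bases of a direct sum M1 + M2: |B| = |B(M1)| * |B(M2)|.
|B(U(7,14))| = C(14,7) = 3432.
|B(U(2,6))| = C(6,2) = 15.
Total bases = 3432 * 15 = 51480.

51480


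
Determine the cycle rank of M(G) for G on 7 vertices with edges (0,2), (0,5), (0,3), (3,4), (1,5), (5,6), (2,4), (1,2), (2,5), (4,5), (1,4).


Cycle rank (nullity) = |E| - r(M) = |E| - (|V| - c).
|E| = 11, |V| = 7, c = 1.
Nullity = 11 - (7 - 1) = 11 - 6 = 5.

5


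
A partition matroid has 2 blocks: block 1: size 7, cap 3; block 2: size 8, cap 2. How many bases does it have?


A basis picks exactly ci elements from block i.
Number of bases = product of C(|Si|, ci).
= C(7,3) * C(8,2)
= 35 * 28
= 980.

980


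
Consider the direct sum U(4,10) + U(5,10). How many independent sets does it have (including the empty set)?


For a direct sum, |I(M1+M2)| = |I(M1)| * |I(M2)|.
|I(U(4,10))| = sum C(10,k) for k=0..4 = 386.
|I(U(5,10))| = sum C(10,k) for k=0..5 = 638.
Total = 386 * 638 = 246268.

246268


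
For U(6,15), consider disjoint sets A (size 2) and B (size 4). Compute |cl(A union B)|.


|A union B| = 2 + 4 = 6 (disjoint).
In U(6,15), cl(S) = S if |S| < 6, else cl(S) = E.
Since 6 >= 6, cl(A union B) = E.
|cl(A union B)| = 15.

15


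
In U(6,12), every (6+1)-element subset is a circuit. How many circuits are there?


In U(6,12), circuits are the (7)-element subsets.
Any set of 7 elements is dependent, and removing any one element gives
an independent set of size 6, so it is a minimal dependent set.
Number of circuits = C(12,7) = 792.

792


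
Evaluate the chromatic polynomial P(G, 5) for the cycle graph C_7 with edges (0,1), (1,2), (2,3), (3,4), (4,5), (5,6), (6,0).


P(C_7, k) = (k-1)^7 + (-1)^7*(k-1).
P(5) = (4)^7 - 4
= 16384 - 4 = 16380.

16380


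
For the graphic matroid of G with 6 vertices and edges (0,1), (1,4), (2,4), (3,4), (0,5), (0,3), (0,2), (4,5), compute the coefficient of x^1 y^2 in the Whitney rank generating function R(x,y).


R(x,y) = sum over A in 2^E of x^(r(E)-r(A)) * y^(|A|-r(A)).
G has 6 vertices, 8 edges. r(E) = 5.
Enumerate all 2^8 = 256 subsets.
Count subsets with r(E)-r(A)=1 and |A|-r(A)=2: 4.

4


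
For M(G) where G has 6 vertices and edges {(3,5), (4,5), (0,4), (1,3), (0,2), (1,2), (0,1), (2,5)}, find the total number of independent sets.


An independent set in a graphic matroid is an acyclic edge subset.
G has 6 vertices and 8 edges.
Enumerate all 2^8 = 256 subsets, checking for acyclicity.
Total independent sets = 190.

190


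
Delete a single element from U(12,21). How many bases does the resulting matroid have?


Deleting e from U(12,21) gives U(12,20) since n > r.
Bases of U(12,20) = (20 choose 12) = 125970.

125970


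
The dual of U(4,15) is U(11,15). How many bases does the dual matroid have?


The dual of U(r,n) is U(n-r, n) = U(11,15).
Bases of U(11,15) are all (11)-element subsets.
|B(M*)| = C(15,11) = 15! / (11! * 4!) = 1365.

1365


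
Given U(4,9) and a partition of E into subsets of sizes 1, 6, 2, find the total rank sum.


r(Ai) = min(|Ai|, 4) for each part.
Sum = min(1,4) + min(6,4) + min(2,4)
    = 1 + 4 + 2
    = 7.

7


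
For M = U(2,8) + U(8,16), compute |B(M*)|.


(M1+M2)* = M1* + M2*.
M1* = U(6,8), bases: C(8,6) = 28.
M2* = U(8,16), bases: C(16,8) = 12870.
|B(M*)| = 28 * 12870 = 360360.

360360


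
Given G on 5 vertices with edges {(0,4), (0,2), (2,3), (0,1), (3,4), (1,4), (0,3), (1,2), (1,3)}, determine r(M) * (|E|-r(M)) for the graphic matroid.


r(M) = |V| - c = 5 - 1 = 4.
nullity = |E| - r(M) = 9 - 4 = 5.
Product = 4 * 5 = 20.

20


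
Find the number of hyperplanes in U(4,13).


Hyperplanes of U(4,13) are flats of rank 3.
In a uniform matroid, these are exactly the (3)-element subsets.
Count = (13 choose 3) = 286.

286


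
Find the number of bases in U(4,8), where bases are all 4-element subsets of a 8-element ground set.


Bases of U(4,8) are all 4-element subsets of the 8-element ground set.
Number of bases = C(8,4).
(8 choose 4) = 70.

70


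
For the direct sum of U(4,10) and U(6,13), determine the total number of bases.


Bases of a direct sum M1 + M2: |B| = |B(M1)| * |B(M2)|.
|B(U(4,10))| = C(10,4) = 210.
|B(U(6,13))| = C(13,6) = 1716.
Total bases = 210 * 1716 = 360360.

360360


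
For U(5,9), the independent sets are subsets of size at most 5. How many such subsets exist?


Independent sets of U(5,9) are all subsets of size <= 5.
Count = C(9,0) + C(9,1) + C(9,2) + C(9,3) + C(9,4) + C(9,5)
     = 1 + 9 + 36 + 84 + 126 + 126
     = 382.

382


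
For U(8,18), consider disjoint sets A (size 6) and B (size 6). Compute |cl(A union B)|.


|A union B| = 6 + 6 = 12 (disjoint).
In U(8,18), cl(S) = S if |S| < 8, else cl(S) = E.
Since 12 >= 8, cl(A union B) = E.
|cl(A union B)| = 18.

18


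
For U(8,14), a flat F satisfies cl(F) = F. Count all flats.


Flats of U(8,14): every subset of size < 8 is a flat, plus E itself.
Count = (14 choose 0) + (14 choose 1) + (14 choose 2) + (14 choose 3) + (14 choose 4) + (14 choose 5) + (14 choose 6) + (14 choose 7) + 1
     = 1 + 14 + 91 + 364 + 1001 + 2002 + 3003 + 3432 + 1
     = 9909.

9909


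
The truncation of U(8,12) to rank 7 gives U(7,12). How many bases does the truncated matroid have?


Truncating U(8,12) to rank 7 gives U(7,12).
Bases of U(7,12) are all 7-element subsets of 12 elements.
Number of bases = (12 choose 7) = 792.

792


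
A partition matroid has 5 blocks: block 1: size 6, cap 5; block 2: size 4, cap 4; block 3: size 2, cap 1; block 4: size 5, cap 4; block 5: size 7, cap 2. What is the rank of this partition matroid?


Rank of a partition matroid = sum of min(|Si|, ci) for each block.
= min(6,5) + min(4,4) + min(2,1) + min(5,4) + min(7,2)
= 5 + 4 + 1 + 4 + 2
= 16.

16


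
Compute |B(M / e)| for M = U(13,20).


Contracting e from U(13,20) gives U(12,19).
Bases of U(12,19) = C(19,12) = 50388.

50388


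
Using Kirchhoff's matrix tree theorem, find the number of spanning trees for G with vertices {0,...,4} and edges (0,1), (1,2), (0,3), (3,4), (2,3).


By Kirchhoff's matrix tree theorem, the number of spanning trees equals
the determinant of any cofactor of the Laplacian matrix L.
G has 5 vertices and 5 edges.
Computing the (4 x 4) cofactor determinant gives 4.

4


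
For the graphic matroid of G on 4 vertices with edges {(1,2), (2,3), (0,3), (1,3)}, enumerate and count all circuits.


A circuit in a graphic matroid = edge set of a simple cycle.
G has 4 vertices and 4 edges.
Enumerating all minimal edge subsets forming cycles...
Total circuits found: 1.

1


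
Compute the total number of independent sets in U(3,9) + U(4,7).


For a direct sum, |I(M1+M2)| = |I(M1)| * |I(M2)|.
|I(U(3,9))| = sum C(9,k) for k=0..3 = 130.
|I(U(4,7))| = sum C(7,k) for k=0..4 = 99.
Total = 130 * 99 = 12870.

12870


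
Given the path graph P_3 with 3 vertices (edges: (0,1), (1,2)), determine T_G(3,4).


A path on 3 vertices is a tree with 2 edges.
T(x,y) = x^(2) for any tree.
T(3,4) = 3^2 = 9.

9


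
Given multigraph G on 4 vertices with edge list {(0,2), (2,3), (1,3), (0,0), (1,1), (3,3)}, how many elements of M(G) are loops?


In a graphic matroid, a loop is a self-loop edge (u,u) with rank 0.
Examining all 6 edges for self-loops...
Self-loops found: (0,0), (1,1), (3,3)
Number of loops = 3.

3


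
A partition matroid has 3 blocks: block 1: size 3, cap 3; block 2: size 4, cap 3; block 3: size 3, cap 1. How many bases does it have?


A basis picks exactly ci elements from block i.
Number of bases = product of C(|Si|, ci).
= C(3,3) * C(4,3) * C(3,1)
= 1 * 4 * 3
= 12.

12


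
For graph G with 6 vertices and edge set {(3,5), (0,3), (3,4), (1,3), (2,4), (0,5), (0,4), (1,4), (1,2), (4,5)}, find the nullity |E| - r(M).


Cycle rank (nullity) = |E| - r(M) = |E| - (|V| - c).
|E| = 10, |V| = 6, c = 1.
Nullity = 10 - (6 - 1) = 10 - 5 = 5.

5


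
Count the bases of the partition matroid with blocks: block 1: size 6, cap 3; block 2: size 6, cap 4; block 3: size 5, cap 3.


A basis picks exactly ci elements from block i.
Number of bases = product of C(|Si|, ci).
= C(6,3) * C(6,4) * C(5,3)
= 20 * 15 * 10
= 3000.

3000


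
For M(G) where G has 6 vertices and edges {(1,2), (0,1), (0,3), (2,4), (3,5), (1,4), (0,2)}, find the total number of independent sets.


An independent set in a graphic matroid is an acyclic edge subset.
G has 6 vertices and 7 edges.
Enumerate all 2^7 = 128 subsets, checking for acyclicity.
Total independent sets = 96.

96


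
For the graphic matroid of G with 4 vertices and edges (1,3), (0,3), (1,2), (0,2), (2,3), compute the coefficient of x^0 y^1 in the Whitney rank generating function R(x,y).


R(x,y) = sum over A in 2^E of x^(r(E)-r(A)) * y^(|A|-r(A)).
G has 4 vertices, 5 edges. r(E) = 3.
Enumerate all 2^5 = 32 subsets.
Count subsets with r(E)-r(A)=0 and |A|-r(A)=1: 5.

5


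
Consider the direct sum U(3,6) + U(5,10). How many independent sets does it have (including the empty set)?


For a direct sum, |I(M1+M2)| = |I(M1)| * |I(M2)|.
|I(U(3,6))| = sum C(6,k) for k=0..3 = 42.
|I(U(5,10))| = sum C(10,k) for k=0..5 = 638.
Total = 42 * 638 = 26796.

26796


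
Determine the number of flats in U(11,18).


Flats of U(11,18): every subset of size < 11 is a flat, plus E itself.
Count = C(18,0) + C(18,1) + C(18,2) + C(18,3) + C(18,4) + C(18,5) + C(18,6) + C(18,7) + C(18,8) + C(18,9) + C(18,10) + 1
     = 1 + 18 + 153 + 816 + 3060 + 8568 + 18564 + 31824 + 43758 + 48620 + 43758 + 1
     = 199141.

199141


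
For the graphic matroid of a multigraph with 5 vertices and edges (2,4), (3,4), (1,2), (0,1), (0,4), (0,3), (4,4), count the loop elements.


In a graphic matroid, a loop is a self-loop edge (u,u) with rank 0.
Examining all 7 edges for self-loops...
Self-loops found: (4,4)
Number of loops = 1.

1


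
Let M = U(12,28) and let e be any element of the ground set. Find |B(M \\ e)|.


Deleting e from U(12,28) gives U(12,27) since n > r.
Bases of U(12,27) = C(27,12) = 27! / (12! * 15!) = 17383860.

17383860


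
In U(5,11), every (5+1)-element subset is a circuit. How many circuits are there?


In U(5,11), circuits are the (6)-element subsets.
Any set of 6 elements is dependent, and removing any one element gives
an independent set of size 5, so it is a minimal dependent set.
Number of circuits = (11 choose 6) = 462.

462


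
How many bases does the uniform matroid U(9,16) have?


Bases of U(9,16) are all 9-element subsets of the 16-element ground set.
Number of bases = C(16,9).
(16 choose 9) = 11440.

11440


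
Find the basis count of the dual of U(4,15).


The dual of U(r,n) is U(n-r, n) = U(11,15).
Bases of U(11,15) are all (11)-element subsets.
|B(M*)| = C(15,11) = 15! / (11! * 4!) = 1365.

1365


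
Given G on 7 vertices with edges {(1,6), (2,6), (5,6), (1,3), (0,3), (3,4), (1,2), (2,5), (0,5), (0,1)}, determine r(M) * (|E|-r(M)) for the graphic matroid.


r(M) = |V| - c = 7 - 1 = 6.
nullity = |E| - r(M) = 10 - 6 = 4.
Product = 6 * 4 = 24.

24


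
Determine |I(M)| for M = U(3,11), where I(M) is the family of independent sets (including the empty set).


Independent sets of U(3,11) are all subsets of size <= 3.
Count = (11 choose 0) + (11 choose 1) + (11 choose 2) + (11 choose 3)
     = 1 + 11 + 55 + 165
     = 232.

232


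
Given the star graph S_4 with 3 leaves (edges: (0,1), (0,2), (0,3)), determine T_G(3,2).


A star on 4 vertices is a tree with 3 edges.
T(x,y) = x^(3) for any tree.
T(3,2) = 3^3 = 27.

27


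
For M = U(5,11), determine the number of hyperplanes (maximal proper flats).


Hyperplanes of U(5,11) are flats of rank 4.
In a uniform matroid, these are exactly the (4)-element subsets.
Count = (11 choose 4) = 330.

330


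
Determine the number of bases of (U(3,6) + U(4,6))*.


(M1+M2)* = M1* + M2*.
M1* = U(3,6), bases: C(6,3) = 20.
M2* = U(2,6), bases: C(6,2) = 15.
|B(M*)| = 20 * 15 = 300.

300


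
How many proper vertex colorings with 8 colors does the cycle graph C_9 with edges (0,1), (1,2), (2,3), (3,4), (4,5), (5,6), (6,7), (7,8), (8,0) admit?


P(C_9, k) = (k-1)^9 + (-1)^9*(k-1).
P(8) = (7)^9 - 7
= 40353607 - 7 = 40353600.

40353600


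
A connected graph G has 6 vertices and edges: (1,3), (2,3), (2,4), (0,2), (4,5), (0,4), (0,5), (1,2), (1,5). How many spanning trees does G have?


By Kirchhoff's matrix tree theorem, the number of spanning trees equals
the determinant of any cofactor of the Laplacian matrix L.
G has 6 vertices and 9 edges.
Computing the (5 x 5) cofactor determinant gives 64.

64


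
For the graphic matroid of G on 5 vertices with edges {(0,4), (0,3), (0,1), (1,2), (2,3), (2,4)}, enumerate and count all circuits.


A circuit in a graphic matroid = edge set of a simple cycle.
G has 5 vertices and 6 edges.
Enumerating all minimal edge subsets forming cycles...
Total circuits found: 3.

3


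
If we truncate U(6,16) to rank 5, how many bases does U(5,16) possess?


Truncating U(6,16) to rank 5 gives U(5,16).
Bases of U(5,16) are all 5-element subsets of 16 elements.
Number of bases = C(16,5) = 16! / (5! * 11!) = 4368.

4368


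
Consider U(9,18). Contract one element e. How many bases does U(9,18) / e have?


Contracting e from U(9,18) gives U(8,17).
Bases of U(8,17) = C(17,8) = 17! / (8! * 9!) = 24310.

24310


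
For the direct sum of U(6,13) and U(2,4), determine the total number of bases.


Bases of a direct sum M1 + M2: |B| = |B(M1)| * |B(M2)|.
|B(U(6,13))| = C(13,6) = 1716.
|B(U(2,4))| = C(4,2) = 6.
Total bases = 1716 * 6 = 10296.

10296


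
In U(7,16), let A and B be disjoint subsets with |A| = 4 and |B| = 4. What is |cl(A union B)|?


|A union B| = 4 + 4 = 8 (disjoint).
In U(7,16), cl(S) = S if |S| < 7, else cl(S) = E.
Since 8 >= 7, cl(A union B) = E.
|cl(A union B)| = 16.

16


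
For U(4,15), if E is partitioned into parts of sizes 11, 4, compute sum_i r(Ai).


r(Ai) = min(|Ai|, 4) for each part.
Sum = min(11,4) + min(4,4)
    = 4 + 4
    = 8.

8


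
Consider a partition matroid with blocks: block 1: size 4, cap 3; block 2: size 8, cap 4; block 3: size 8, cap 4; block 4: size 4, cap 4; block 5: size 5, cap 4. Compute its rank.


Rank of a partition matroid = sum of min(|Si|, ci) for each block.
= min(4,3) + min(8,4) + min(8,4) + min(4,4) + min(5,4)
= 3 + 4 + 4 + 4 + 4
= 19.

19


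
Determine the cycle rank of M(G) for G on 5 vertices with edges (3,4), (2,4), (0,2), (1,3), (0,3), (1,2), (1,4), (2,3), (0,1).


Cycle rank (nullity) = |E| - r(M) = |E| - (|V| - c).
|E| = 9, |V| = 5, c = 1.
Nullity = 9 - (5 - 1) = 9 - 4 = 5.

5


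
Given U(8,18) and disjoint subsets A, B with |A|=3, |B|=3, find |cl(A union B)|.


|A union B| = 3 + 3 = 6 (disjoint).
In U(8,18), cl(S) = S if |S| < 8, else cl(S) = E.
Since 6 < 8, cl(A union B) = A union B.
|cl(A union B)| = 6.

6


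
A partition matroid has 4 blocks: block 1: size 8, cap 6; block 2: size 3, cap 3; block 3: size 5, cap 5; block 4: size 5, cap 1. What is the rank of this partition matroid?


Rank of a partition matroid = sum of min(|Si|, ci) for each block.
= min(8,6) + min(3,3) + min(5,5) + min(5,1)
= 6 + 3 + 5 + 1
= 15.

15


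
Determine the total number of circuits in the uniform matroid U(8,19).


In U(8,19), circuits are the (9)-element subsets.
Any set of 9 elements is dependent, and removing any one element gives
an independent set of size 8, so it is a minimal dependent set.
Number of circuits = C(19,9) = 19! / (9! * 10!) = 92378.

92378


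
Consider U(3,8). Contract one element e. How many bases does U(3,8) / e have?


Contracting e from U(3,8) gives U(2,7).
Bases of U(2,7) = C(7,2) = (7 * 6) / (1 * 2) = 21.

21


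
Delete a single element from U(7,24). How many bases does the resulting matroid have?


Deleting e from U(7,24) gives U(7,23) since n > r.
Bases of U(7,23) = C(23,7) = 23! / (7! * 16!) = 245157.

245157


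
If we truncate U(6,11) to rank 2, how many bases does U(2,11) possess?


Truncating U(6,11) to rank 2 gives U(2,11).
Bases of U(2,11) are all 2-element subsets of 11 elements.
Number of bases = C(11,2) = (11 * 10) / (1 * 2) = 55.

55


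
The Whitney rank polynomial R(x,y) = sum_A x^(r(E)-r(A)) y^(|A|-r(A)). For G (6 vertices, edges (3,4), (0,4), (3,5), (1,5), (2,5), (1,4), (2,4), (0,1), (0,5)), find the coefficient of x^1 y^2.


R(x,y) = sum over A in 2^E of x^(r(E)-r(A)) * y^(|A|-r(A)).
G has 6 vertices, 9 edges. r(E) = 5.
Enumerate all 2^9 = 512 subsets.
Count subsets with r(E)-r(A)=1 and |A|-r(A)=2: 16.

16


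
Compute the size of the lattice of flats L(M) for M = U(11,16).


Flats of U(11,16): every subset of size < 11 is a flat, plus E itself.
Count = (16 choose 0) + (16 choose 1) + (16 choose 2) + (16 choose 3) + (16 choose 4) + (16 choose 5) + (16 choose 6) + (16 choose 7) + (16 choose 8) + (16 choose 9) + (16 choose 10) + 1
     = 1 + 16 + 120 + 560 + 1820 + 4368 + 8008 + 11440 + 12870 + 11440 + 8008 + 1
     = 58652.

58652


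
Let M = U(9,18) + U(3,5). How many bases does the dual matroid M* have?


(M1+M2)* = M1* + M2*.
M1* = U(9,18), bases: C(18,9) = 48620.
M2* = U(2,5), bases: C(5,2) = 10.
|B(M*)| = 48620 * 10 = 486200.

486200


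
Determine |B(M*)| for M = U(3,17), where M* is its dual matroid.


The dual of U(r,n) is U(n-r, n) = U(14,17).
Bases of U(14,17) are all (14)-element subsets.
|B(M*)| = (17 choose 14) = 680.

680


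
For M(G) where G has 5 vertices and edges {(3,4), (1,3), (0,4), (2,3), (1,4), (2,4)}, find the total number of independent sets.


An independent set in a graphic matroid is an acyclic edge subset.
G has 5 vertices and 6 edges.
Enumerate all 2^6 = 64 subsets, checking for acyclicity.
Total independent sets = 48.

48


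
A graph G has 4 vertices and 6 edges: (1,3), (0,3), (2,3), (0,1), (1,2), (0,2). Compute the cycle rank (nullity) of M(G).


Cycle rank (nullity) = |E| - r(M) = |E| - (|V| - c).
|E| = 6, |V| = 4, c = 1.
Nullity = 6 - (4 - 1) = 6 - 3 = 3.

3


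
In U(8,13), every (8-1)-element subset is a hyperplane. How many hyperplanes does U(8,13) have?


Hyperplanes of U(8,13) are flats of rank 7.
In a uniform matroid, these are exactly the (7)-element subsets.
Count = C(13,7) = 1716.

1716


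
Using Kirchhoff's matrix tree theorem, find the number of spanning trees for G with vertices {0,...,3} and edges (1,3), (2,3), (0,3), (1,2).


By Kirchhoff's matrix tree theorem, the number of spanning trees equals
the determinant of any cofactor of the Laplacian matrix L.
G has 4 vertices and 4 edges.
Computing the (3 x 3) cofactor determinant gives 3.

3


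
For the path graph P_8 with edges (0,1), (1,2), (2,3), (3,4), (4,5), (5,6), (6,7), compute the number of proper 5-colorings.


P(P_8, k) = k * (k-1)^(7).
P(5) = 5 * 4^7 = 5 * 16384 = 81920.

81920


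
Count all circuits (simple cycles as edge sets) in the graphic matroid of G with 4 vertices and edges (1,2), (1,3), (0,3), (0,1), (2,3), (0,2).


A circuit in a graphic matroid = edge set of a simple cycle.
G has 4 vertices and 6 edges.
Enumerating all minimal edge subsets forming cycles...
Total circuits found: 7.

7


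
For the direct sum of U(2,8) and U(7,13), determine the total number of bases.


Bases of a direct sum M1 + M2: |B| = |B(M1)| * |B(M2)|.
|B(U(2,8))| = C(8,2) = 28.
|B(U(7,13))| = C(13,7) = 1716.
Total bases = 28 * 1716 = 48048.

48048


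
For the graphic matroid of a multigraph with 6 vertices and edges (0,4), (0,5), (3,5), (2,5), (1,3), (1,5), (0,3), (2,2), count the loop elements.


In a graphic matroid, a loop is a self-loop edge (u,u) with rank 0.
Examining all 8 edges for self-loops...
Self-loops found: (2,2)
Number of loops = 1.

1


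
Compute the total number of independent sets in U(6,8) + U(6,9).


For a direct sum, |I(M1+M2)| = |I(M1)| * |I(M2)|.
|I(U(6,8))| = sum C(8,k) for k=0..6 = 247.
|I(U(6,9))| = sum C(9,k) for k=0..6 = 466.
Total = 247 * 466 = 115102.

115102
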